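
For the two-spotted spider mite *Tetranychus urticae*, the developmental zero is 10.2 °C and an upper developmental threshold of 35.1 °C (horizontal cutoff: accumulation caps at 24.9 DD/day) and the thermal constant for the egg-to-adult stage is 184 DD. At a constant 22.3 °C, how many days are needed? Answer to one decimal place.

15.2 days

Daily accumulation = 22.3 − 10.2 = 12.1 DD/day.
Duration = 184 / 12.1 = 15.207 ≈ 15.2 days.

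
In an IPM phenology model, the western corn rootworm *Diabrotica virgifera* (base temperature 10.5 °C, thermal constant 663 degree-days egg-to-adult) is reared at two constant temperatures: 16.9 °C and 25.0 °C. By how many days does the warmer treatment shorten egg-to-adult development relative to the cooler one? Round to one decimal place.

At 16.9 °C: 663 / (16.9 − 10.5) = 663 / 6.4 = 103.594 d.
At 25.0 °C: 663 / (25.0 − 10.5) = 663 / 14.5 = 45.724 d.
Difference = |103.594 − 45.724| = 57.870 ≈ 57.9 days.

57.9 days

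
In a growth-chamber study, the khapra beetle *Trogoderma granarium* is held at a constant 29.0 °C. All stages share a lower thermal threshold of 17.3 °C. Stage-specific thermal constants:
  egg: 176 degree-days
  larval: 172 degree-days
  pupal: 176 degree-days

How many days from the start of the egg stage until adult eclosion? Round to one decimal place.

Daily accumulation at 29.0 °C = 29.0 − 17.3 = 11.7 DD/day.
Total K = 176 + 172 + 176 = 524 DD.
Total duration = 524 / 11.7 = 44.786 ≈ 44.8 days.

44.8 days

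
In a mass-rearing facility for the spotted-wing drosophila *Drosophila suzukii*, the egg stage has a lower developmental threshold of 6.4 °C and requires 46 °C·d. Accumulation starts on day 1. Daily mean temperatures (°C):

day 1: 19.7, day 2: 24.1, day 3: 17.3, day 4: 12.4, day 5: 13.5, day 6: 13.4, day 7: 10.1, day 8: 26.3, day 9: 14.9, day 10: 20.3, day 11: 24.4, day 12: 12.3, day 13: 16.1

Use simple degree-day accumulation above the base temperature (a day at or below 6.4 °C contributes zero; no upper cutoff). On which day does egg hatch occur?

day 4

Daily DD above 6.4 °C: 13.3, 17.7, 10.9, 6.0, 7.1, 7.0, 3.7, 19.9, 8.5, 13.9, 18.0, 5.9, 9.7.
Cumulative: 13.3, 31.0, 41.9, 47.9, 55.0, 62.0, 65.7, 85.6, 94.1, 108.0, 126.0, 131.9, 141.6.
The total first reaches 46 DD on day 4.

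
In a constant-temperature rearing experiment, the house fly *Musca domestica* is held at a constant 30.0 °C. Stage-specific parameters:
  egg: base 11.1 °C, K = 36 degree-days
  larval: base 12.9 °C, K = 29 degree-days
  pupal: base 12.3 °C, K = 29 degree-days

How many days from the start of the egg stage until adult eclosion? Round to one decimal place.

5.2 days

egg: 36 / (30.0 − 11.1) = 36 / 18.9 = 1.905 d.
larval: 29 / (30.0 − 12.9) = 29 / 17.1 = 1.696 d.
pupal: 29 / (30.0 − 12.3) = 29 / 17.7 = 1.638 d.
Sum = 5.239 ≈ 5.2 days.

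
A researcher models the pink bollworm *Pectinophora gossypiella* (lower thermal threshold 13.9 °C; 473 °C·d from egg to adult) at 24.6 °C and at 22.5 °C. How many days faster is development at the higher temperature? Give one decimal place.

10.8 days

At 24.6 °C: 473 / (24.6 − 13.9) = 473 / 10.7 = 44.206 d.
At 22.5 °C: 473 / (22.5 − 13.9) = 473 / 8.6 = 55.000 d.
Difference = |44.206 − 55.000| = 10.794 ≈ 10.8 days.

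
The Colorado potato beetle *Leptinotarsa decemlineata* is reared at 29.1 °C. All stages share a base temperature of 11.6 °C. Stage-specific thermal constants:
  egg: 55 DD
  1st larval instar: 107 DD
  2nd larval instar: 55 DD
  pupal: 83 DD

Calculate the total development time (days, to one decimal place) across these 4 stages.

Daily accumulation at 29.1 °C = 29.1 − 11.6 = 17.5 DD/day.
Total K = 55 + 107 + 55 + 83 = 300 DD.
Total duration = 300 / 17.5 = 17.143 ≈ 17.1 days.

17.1 days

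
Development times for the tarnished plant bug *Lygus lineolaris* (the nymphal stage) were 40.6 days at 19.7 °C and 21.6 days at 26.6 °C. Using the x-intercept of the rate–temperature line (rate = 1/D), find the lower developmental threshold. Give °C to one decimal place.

Equal thermal constants: D₁(T₁ − T_b) = D₂(T₂ − T_b).
40.6·(19.7 − T_b) = 21.6·(26.6 − T_b)
T_b = (40.6·19.7 − 21.6·26.6) / (40.6 − 21.6) = 225.26 / 19.0 = 11.856 °C ≈ 11.9 °C.

11.9 °C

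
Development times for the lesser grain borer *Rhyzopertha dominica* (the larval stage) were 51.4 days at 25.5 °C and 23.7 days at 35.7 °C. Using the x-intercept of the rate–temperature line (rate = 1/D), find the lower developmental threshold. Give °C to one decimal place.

Linear rate model ⇒ the product D·(T − T_b) is constant across temperatures.
51.4·(25.5 − T_b) = 23.7·(35.7 − T_b)
T_b = (51.4·25.5 − 23.7·35.7) / (51.4 − 23.7) = 464.61 / 27.7 = 16.773 °C ≈ 16.8 °C.

16.8 °C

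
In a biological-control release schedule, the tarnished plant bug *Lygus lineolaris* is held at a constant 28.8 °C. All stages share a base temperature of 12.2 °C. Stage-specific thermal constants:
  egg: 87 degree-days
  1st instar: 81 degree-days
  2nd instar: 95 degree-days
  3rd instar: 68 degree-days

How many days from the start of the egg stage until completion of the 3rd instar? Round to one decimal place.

19.9 days

Daily accumulation at 28.8 °C = 28.8 − 12.2 = 16.6 DD/day.
Total K = 87 + 81 + 95 + 68 = 331 DD.
Total duration = 331 / 16.6 = 19.940 ≈ 19.9 days.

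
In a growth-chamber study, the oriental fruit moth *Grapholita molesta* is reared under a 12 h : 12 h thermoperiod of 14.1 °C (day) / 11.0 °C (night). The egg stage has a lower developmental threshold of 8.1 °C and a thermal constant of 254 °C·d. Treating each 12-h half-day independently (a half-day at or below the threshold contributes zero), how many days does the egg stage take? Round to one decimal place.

Day half: max(0, 14.1 − 8.1) × 0.5 = 6.0 × 0.5 = 3.00 DD.
Night half: max(0, 11.0 − 8.1) × 0.5 = 2.9 × 0.5 = 1.45 DD.
Per 24 h: 4.45 DD/day.
Duration = 254 / 4.45 = 57.079 ≈ 57.1 days.

57.1 days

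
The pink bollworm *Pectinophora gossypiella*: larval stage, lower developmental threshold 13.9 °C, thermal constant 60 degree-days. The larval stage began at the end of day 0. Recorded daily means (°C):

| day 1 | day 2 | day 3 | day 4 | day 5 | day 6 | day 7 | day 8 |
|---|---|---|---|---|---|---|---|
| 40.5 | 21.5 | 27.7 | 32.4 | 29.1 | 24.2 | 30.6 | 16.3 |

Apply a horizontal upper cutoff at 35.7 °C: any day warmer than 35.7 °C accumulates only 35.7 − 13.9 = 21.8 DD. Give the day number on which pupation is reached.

day 4

Daily DD above 13.9 °C (capped at 21.8): 21.8, 7.6, 13.8, 18.5, 15.2, 10.3, 16.7, 2.4.
Cumulative: 21.8, 29.4, 43.2, 61.7, 76.9, 87.2, 103.9, 106.3.
The total first reaches 60 DD on day 4.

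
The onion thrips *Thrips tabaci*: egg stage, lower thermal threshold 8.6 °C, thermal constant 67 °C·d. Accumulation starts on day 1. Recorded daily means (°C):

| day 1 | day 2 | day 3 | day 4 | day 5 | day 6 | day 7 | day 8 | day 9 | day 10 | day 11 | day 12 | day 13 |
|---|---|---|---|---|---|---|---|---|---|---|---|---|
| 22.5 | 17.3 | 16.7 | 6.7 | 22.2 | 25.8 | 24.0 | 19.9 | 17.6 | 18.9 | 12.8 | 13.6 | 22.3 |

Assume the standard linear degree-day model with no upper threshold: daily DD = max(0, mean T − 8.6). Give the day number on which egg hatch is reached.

day 7

Daily DD above 8.6 °C: 13.9, 8.7, 8.1, 0.0, 13.6, 17.2, 15.4, 11.3, 9.0, 10.3, 4.2, 5.0, 13.7.
Cumulative: 13.9, 22.6, 30.7, 30.7, 44.3, 61.5, 76.9, 88.2, 97.2, 107.5, 111.7, 116.7, 130.4.
The total first reaches 67 DD on day 7.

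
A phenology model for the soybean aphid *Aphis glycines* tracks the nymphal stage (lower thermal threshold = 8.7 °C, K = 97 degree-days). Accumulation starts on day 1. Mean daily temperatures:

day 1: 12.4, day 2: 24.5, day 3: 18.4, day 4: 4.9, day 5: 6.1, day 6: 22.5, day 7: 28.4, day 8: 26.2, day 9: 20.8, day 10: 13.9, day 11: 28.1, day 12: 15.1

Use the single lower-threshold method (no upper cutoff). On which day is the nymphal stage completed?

Daily DD above 8.7 °C: 3.7, 15.8, 9.7, 0.0, 0.0, 13.8, 19.7, 17.5, 12.1, 5.2, 19.4, 6.4.
Cumulative: 3.7, 19.5, 29.2, 29.2, 29.2, 43.0, 62.7, 80.2, 92.3, 97.5, 116.9, 123.3.
The total first reaches 97 DD on day 10.

day 10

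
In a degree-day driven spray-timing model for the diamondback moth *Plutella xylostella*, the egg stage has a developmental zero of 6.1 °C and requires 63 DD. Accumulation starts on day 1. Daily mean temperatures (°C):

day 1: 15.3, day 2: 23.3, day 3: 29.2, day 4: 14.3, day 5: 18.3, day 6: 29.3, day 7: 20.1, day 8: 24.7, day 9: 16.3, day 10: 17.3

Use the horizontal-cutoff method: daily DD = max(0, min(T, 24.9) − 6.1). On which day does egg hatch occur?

day 5

Daily DD above 6.1 °C (capped at 18.8): 9.2, 17.2, 18.8, 8.2, 12.2, 18.8, 14.0, 18.6, 10.2, 11.2.
Cumulative: 9.2, 26.4, 45.2, 53.4, 65.6, 84.4, 98.4, 117.0, 127.2, 138.4.
The total first reaches 63 DD on day 5.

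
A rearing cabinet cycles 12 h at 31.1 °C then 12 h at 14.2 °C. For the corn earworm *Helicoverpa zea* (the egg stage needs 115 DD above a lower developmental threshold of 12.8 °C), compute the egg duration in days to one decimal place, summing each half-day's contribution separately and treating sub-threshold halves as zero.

11.7 days

Day half: max(0, 31.1 − 12.8) × 0.5 = 18.3 × 0.5 = 9.15 DD.
Night half: max(0, 14.2 − 12.8) × 0.5 = 1.4 × 0.5 = 0.70 DD.
Per 24 h: 9.85 DD/day.
Duration = 115 / 9.85 = 11.675 ≈ 11.7 days.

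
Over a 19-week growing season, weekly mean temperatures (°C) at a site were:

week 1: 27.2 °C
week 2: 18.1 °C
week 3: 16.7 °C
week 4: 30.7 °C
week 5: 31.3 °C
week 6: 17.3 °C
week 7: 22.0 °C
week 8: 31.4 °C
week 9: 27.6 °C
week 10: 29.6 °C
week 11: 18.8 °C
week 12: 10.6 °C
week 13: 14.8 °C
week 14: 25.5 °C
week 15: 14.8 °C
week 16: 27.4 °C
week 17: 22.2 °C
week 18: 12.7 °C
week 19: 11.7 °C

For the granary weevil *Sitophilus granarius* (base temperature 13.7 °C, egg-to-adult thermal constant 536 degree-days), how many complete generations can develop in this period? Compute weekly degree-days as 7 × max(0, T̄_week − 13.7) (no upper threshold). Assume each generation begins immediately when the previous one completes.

2 generations

Weekly DD (7 × max(0, T̄ − 13.7)): 94.5, 30.8, 21.0, 119.0, 123.2, 25.2, 58.1, 123.9, 97.3, 111.3, 35.7, 0.0, 7.7, 82.6, 7.7, 95.9, 59.5, 0.0, 0.0.
Season total = 1093.4 DD.
Complete generations = ⌊1093.4 / 536⌋ = 2.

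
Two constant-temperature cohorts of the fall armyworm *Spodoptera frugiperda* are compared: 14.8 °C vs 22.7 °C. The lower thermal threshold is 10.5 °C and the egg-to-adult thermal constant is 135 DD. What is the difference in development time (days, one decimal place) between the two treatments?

20.3 days

At 14.8 °C: 135 / (14.8 − 10.5) = 135 / 4.3 = 31.395 d.
At 22.7 °C: 135 / (22.7 − 10.5) = 135 / 12.2 = 11.066 d.
Difference = |31.395 − 11.066| = 20.330 ≈ 20.3 days.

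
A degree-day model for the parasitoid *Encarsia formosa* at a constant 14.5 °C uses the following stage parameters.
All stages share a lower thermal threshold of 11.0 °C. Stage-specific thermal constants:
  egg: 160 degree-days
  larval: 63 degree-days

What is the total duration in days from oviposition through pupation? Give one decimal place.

Daily accumulation at 14.5 °C = 14.5 − 11.0 = 3.5 DD/day.
Total K = 160 + 63 = 223 DD.
Total duration = 223 / 3.5 = 63.714 ≈ 63.7 days.

63.7 days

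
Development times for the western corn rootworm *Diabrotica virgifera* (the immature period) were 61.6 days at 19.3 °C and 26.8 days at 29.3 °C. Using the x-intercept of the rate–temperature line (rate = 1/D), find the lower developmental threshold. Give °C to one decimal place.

11.6 °C

Equal thermal constants: D₁(T₁ − T_b) = D₂(T₂ − T_b).
61.6·(19.3 − T_b) = 26.8·(29.3 − T_b)
T_b = (61.6·19.3 − 26.8·29.3) / (61.6 − 26.8) = 403.64 / 34.8 = 11.599 °C ≈ 11.6 °C.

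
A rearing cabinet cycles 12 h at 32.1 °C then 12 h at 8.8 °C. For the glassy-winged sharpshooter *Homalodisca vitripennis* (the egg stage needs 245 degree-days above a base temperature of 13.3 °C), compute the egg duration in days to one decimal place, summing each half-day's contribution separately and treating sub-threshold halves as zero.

Day half: max(0, 32.1 − 13.3) × 0.5 = 18.8 × 0.5 = 9.40 DD.
Night half: max(0, 8.8 − 13.3) × 0.5 = 0.0 × 0.5 = 0.00 DD.
Per 24 h: 9.40 DD/day.
Duration = 245 / 9.40 = 26.064 ≈ 26.1 days.

26.1 days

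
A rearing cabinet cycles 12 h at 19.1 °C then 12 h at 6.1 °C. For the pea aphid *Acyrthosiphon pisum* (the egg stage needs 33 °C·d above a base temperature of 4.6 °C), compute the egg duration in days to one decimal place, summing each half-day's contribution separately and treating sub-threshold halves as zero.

Day half: max(0, 19.1 − 4.6) × 0.5 = 14.5 × 0.5 = 7.25 DD.
Night half: max(0, 6.1 − 4.6) × 0.5 = 1.5 × 0.5 = 0.75 DD.
Per 24 h: 8.00 DD/day.
Duration = 33 / 8.00 = 4.125 ≈ 4.1 days.

4.1 days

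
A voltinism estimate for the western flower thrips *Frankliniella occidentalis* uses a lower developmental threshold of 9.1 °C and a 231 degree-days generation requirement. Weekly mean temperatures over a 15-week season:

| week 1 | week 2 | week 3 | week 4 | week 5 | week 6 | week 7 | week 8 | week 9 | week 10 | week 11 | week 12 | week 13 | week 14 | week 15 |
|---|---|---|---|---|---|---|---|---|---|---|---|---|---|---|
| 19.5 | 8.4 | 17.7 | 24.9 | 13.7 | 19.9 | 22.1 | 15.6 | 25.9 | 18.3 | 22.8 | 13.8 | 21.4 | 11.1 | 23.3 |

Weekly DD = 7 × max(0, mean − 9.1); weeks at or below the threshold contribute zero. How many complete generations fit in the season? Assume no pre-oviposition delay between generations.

Weekly DD (7 × max(0, T̄ − 9.1)): 72.8, 0.0, 60.2, 110.6, 32.2, 75.6, 91.0, 45.5, 117.6, 64.4, 95.9, 32.9, 86.1, 14.0, 99.4.
Season total = 998.2 DD.
Complete generations = ⌊998.2 / 231⌋ = 4.

4 generations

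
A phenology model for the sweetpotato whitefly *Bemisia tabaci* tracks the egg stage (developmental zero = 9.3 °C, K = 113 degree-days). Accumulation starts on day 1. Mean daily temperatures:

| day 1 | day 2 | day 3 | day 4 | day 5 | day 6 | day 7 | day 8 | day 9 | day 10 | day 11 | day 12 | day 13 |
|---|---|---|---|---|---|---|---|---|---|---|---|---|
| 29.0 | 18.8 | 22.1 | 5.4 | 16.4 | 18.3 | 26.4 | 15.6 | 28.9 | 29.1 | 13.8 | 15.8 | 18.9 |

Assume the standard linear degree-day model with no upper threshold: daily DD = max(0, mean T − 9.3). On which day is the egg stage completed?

day 10

Daily DD above 9.3 °C: 19.7, 9.5, 12.8, 0.0, 7.1, 9.0, 17.1, 6.3, 19.6, 19.8, 4.5, 6.5, 9.6.
Cumulative: 19.7, 29.2, 42.0, 42.0, 49.1, 58.1, 75.2, 81.5, 101.1, 120.9, 125.4, 131.9, 141.5.
The total first reaches 113 DD on day 10.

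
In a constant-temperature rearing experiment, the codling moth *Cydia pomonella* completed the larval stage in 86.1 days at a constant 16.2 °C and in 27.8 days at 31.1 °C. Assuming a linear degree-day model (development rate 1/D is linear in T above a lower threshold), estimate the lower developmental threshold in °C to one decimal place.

9.1 °C

Equal thermal constants: D₁(T₁ − T_b) = D₂(T₂ − T_b).
86.1·(16.2 − T_b) = 27.8·(31.1 − T_b)
T_b = (86.1·16.2 − 27.8·31.1) / (86.1 − 27.8) = 530.24 / 58.3 = 9.095 °C ≈ 9.1 °C.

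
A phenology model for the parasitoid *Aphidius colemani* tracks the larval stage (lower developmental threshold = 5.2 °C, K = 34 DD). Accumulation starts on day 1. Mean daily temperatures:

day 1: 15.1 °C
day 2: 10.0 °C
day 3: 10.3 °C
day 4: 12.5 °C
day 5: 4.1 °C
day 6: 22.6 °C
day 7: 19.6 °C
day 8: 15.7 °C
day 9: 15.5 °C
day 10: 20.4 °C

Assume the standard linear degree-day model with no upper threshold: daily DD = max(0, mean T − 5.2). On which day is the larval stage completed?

Daily DD above 5.2 °C: 9.9, 4.8, 5.1, 7.3, 0.0, 17.4, 14.4, 10.5, 10.3, 15.2.
Cumulative: 9.9, 14.7, 19.8, 27.1, 27.1, 44.5, 58.9, 69.4, 79.7, 94.9.
The total first reaches 34 DD on day 6.

day 6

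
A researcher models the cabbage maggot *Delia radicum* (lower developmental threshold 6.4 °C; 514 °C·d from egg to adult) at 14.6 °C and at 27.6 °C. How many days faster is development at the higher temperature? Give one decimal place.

38.4 days

At 14.6 °C: 514 / (14.6 − 6.4) = 514 / 8.2 = 62.683 d.
At 27.6 °C: 514 / (27.6 − 6.4) = 514 / 21.2 = 24.245 d.
Difference = |62.683 − 24.245| = 38.438 ≈ 38.4 days.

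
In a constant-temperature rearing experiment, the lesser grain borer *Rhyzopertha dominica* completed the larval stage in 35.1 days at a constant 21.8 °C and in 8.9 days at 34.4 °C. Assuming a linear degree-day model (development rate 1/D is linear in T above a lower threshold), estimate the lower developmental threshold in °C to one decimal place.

17.5 °C

Under the model K = D·(T − T_b), so D₁·(T₁ − T_b) = D₂·(T₂ − T_b).
35.1·(21.8 − T_b) = 8.9·(34.4 − T_b)
T_b = (35.1·21.8 − 8.9·34.4) / (35.1 − 8.9) = 459.02 / 26.2 = 17.520 °C ≈ 17.5 °C.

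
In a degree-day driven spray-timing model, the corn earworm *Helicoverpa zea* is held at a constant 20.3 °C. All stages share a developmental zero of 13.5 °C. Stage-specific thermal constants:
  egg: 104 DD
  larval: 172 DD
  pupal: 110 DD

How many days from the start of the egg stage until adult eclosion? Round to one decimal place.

Daily accumulation at 20.3 °C = 20.3 − 13.5 = 6.8 DD/day.
Total K = 104 + 172 + 110 = 386 DD.
Total duration = 386 / 6.8 = 56.765 ≈ 56.8 days.

56.8 days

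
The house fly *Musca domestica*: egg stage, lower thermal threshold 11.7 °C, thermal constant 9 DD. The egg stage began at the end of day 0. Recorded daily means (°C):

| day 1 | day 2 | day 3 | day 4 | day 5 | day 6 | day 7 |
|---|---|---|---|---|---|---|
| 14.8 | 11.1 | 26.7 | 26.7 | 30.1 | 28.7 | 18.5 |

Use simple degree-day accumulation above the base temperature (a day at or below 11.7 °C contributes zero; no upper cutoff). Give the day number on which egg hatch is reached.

Daily DD above 11.7 °C: 3.1, 0.0, 15.0, 15.0, 18.4, 17.0, 6.8.
Cumulative: 3.1, 3.1, 18.1, 33.1, 51.5, 68.5, 75.3.
The total first reaches 9 DD on day 3.

day 3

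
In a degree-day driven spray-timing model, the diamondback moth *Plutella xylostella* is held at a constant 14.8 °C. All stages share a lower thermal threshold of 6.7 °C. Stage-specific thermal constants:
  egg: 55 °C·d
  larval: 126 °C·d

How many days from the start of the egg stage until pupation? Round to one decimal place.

Daily accumulation at 14.8 °C = 14.8 − 6.7 = 8.1 DD/day.
Total K = 55 + 126 = 181 DD.
Total duration = 181 / 8.1 = 22.346 ≈ 22.3 days.

22.3 days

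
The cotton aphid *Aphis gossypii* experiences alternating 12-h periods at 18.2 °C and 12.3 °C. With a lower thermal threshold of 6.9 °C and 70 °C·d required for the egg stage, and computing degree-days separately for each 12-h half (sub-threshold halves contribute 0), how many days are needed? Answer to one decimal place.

Day half: max(0, 18.2 − 6.9) × 0.5 = 11.3 × 0.5 = 5.65 DD.
Night half: max(0, 12.3 − 6.9) × 0.5 = 5.4 × 0.5 = 2.70 DD.
Per 24 h: 8.35 DD/day.
Duration = 70 / 8.35 = 8.383 ≈ 8.4 days.

8.4 days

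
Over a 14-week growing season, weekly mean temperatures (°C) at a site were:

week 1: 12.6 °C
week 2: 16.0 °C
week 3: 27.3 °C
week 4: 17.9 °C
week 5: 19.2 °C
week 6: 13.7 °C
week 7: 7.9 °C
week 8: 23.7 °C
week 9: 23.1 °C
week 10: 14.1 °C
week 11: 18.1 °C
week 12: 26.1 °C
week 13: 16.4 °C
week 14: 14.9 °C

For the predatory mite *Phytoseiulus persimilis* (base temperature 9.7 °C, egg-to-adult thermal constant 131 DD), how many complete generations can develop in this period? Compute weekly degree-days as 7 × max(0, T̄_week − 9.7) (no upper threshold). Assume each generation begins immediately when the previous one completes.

6 generations

Weekly DD (7 × max(0, T̄ − 9.7)): 20.3, 44.1, 123.2, 57.4, 66.5, 28.0, 0.0, 98.0, 93.8, 30.8, 58.8, 114.8, 46.9, 36.4.
Season total = 819.0 DD.
Complete generations = ⌊819.0 / 131⌋ = 6.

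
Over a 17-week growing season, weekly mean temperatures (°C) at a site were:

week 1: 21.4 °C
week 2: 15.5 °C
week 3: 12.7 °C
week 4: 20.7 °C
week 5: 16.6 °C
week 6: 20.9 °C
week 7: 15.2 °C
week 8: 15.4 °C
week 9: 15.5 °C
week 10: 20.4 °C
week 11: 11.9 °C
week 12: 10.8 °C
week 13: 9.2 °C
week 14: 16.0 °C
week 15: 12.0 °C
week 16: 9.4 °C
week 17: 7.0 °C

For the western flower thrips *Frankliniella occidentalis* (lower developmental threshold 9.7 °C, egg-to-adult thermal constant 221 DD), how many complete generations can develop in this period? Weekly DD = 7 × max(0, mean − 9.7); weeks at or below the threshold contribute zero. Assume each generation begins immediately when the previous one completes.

2 generations

Weekly DD (7 × max(0, T̄ − 9.7)): 81.9, 40.6, 21.0, 77.0, 48.3, 78.4, 38.5, 39.9, 40.6, 74.9, 15.4, 7.7, 0.0, 44.1, 16.1, 0.0, 0.0.
Season total = 624.4 DD.
Complete generations = ⌊624.4 / 221⌋ = 2.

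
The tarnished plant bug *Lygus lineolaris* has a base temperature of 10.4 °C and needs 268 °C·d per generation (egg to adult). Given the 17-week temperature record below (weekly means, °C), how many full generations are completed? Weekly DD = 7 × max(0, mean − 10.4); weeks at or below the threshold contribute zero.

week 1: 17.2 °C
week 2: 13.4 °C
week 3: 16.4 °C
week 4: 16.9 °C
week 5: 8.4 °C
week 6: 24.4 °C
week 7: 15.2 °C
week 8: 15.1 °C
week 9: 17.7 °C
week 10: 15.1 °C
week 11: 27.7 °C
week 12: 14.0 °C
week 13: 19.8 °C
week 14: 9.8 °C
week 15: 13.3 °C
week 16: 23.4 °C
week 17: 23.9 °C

3 generations

Weekly DD (7 × max(0, T̄ − 10.4)): 47.6, 21.0, 42.0, 45.5, 0.0, 98.0, 33.6, 32.9, 51.1, 32.9, 121.1, 25.2, 65.8, 0.0, 20.3, 91.0, 94.5.
Season total = 822.5 DD.
Complete generations = ⌊822.5 / 268⌋ = 3.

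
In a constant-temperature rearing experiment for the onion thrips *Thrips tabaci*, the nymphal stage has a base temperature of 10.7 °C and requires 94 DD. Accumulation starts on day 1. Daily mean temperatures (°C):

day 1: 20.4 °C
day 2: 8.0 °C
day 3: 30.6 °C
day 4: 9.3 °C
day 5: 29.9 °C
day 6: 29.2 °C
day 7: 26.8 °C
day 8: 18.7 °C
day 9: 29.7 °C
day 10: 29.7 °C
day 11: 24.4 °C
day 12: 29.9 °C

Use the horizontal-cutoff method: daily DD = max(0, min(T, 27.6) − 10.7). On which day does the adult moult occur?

Daily DD above 10.7 °C (capped at 16.9): 9.7, 0.0, 16.9, 0.0, 16.9, 16.9, 16.1, 8.0, 16.9, 16.9, 13.7, 16.9.
Cumulative: 9.7, 9.7, 26.6, 26.6, 43.5, 60.4, 76.5, 84.5, 101.4, 118.3, 132.0, 148.9.
The total first reaches 94 DD on day 9.

day 9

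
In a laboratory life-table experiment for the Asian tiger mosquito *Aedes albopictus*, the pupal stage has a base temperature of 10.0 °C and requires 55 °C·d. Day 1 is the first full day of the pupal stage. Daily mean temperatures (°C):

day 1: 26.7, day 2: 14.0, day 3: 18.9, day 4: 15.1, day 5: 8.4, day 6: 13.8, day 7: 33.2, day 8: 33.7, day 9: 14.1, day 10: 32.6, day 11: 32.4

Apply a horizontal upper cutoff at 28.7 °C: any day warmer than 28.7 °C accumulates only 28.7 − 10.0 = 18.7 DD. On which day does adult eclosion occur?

day 7

Daily DD above 10.0 °C (capped at 18.7): 16.7, 4.0, 8.9, 5.1, 0.0, 3.8, 18.7, 18.7, 4.1, 18.7, 18.7.
Cumulative: 16.7, 20.7, 29.6, 34.7, 34.7, 38.5, 57.2, 75.9, 80.0, 98.7, 117.4.
The total first reaches 55 DD on day 7.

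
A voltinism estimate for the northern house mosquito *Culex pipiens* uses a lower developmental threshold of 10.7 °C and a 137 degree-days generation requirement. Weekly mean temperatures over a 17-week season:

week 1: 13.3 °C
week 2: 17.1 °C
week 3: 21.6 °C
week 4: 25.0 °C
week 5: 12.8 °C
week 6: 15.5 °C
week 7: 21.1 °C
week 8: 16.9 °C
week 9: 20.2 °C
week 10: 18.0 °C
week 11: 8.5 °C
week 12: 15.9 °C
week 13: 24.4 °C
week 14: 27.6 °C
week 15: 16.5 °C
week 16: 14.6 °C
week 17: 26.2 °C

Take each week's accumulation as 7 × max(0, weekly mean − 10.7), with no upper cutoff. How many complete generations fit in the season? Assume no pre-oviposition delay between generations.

Weekly DD (7 × max(0, T̄ − 10.7)): 18.2, 44.8, 76.3, 100.1, 14.7, 33.6, 72.8, 43.4, 66.5, 51.1, 0.0, 36.4, 95.9, 118.3, 40.6, 27.3, 108.5.
Season total = 948.5 DD.
Complete generations = ⌊948.5 / 137⌋ = 6.

6 generations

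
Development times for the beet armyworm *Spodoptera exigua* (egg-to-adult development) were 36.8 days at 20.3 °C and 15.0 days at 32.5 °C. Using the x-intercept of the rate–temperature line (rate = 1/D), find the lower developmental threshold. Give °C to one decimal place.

11.9 °C

Linear rate model ⇒ the product D·(T − T_b) is constant across temperatures.
36.8·(20.3 − T_b) = 15.0·(32.5 − T_b)
T_b = (36.8·20.3 − 15.0·32.5) / (36.8 − 15.0) = 259.54 / 21.8 = 11.906 °C ≈ 11.9 °C.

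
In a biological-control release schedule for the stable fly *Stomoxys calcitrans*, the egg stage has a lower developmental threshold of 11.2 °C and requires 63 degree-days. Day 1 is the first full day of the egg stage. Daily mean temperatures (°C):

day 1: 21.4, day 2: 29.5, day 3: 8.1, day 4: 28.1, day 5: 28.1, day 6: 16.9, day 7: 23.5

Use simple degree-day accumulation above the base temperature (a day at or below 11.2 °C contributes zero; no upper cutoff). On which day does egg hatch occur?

Daily DD above 11.2 °C: 10.2, 18.3, 0.0, 16.9, 16.9, 5.7, 12.3.
Cumulative: 10.2, 28.5, 28.5, 45.4, 62.3, 68.0, 80.3.
The total first reaches 63 DD on day 6.

day 6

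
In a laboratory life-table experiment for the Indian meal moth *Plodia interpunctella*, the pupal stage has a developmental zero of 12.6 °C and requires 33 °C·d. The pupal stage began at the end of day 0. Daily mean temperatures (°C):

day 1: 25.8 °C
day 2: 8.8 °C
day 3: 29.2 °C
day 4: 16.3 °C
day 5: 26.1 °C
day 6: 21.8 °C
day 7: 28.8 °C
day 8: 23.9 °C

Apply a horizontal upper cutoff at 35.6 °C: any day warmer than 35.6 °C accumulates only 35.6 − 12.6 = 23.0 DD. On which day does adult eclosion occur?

Daily DD above 12.6 °C (capped at 23.0): 13.2, 0.0, 16.6, 3.7, 13.5, 9.2, 16.2, 11.3.
Cumulative: 13.2, 13.2, 29.8, 33.5, 47.0, 56.2, 72.4, 83.7.
The total first reaches 33 DD on day 4.

day 4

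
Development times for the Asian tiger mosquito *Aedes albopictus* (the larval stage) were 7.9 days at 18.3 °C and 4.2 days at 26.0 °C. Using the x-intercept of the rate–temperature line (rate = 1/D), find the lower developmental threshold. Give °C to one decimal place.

Linear rate model ⇒ the product D·(T − T_b) is constant across temperatures.
7.9·(18.3 − T_b) = 4.2·(26.0 − T_b)
T_b = (7.9·18.3 − 4.2·26.0) / (7.9 − 4.2) = 35.37 / 3.7 = 9.559 °C ≈ 9.6 °C.

9.6 °C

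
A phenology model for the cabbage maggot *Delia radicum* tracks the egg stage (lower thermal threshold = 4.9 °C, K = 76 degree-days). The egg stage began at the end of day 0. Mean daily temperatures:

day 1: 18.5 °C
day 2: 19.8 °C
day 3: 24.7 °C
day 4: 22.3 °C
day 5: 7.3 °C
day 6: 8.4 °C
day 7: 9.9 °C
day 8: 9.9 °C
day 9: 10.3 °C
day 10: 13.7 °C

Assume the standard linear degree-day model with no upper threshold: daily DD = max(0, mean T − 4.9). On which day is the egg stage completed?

Daily DD above 4.9 °C: 13.6, 14.9, 19.8, 17.4, 2.4, 3.5, 5.0, 5.0, 5.4, 8.8.
Cumulative: 13.6, 28.5, 48.3, 65.7, 68.1, 71.6, 76.6, 81.6, 87.0, 95.8.
The total first reaches 76 DD on day 7.

day 7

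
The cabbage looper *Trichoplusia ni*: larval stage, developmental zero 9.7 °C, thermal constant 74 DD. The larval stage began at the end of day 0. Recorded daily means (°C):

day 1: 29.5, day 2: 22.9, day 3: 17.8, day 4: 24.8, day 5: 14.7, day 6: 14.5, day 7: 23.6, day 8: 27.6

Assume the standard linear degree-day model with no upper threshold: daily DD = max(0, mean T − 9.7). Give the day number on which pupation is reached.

day 7

Daily DD above 9.7 °C: 19.8, 13.2, 8.1, 15.1, 5.0, 4.8, 13.9, 17.9.
Cumulative: 19.8, 33.0, 41.1, 56.2, 61.2, 66.0, 79.9, 97.8.
The total first reaches 74 DD on day 7.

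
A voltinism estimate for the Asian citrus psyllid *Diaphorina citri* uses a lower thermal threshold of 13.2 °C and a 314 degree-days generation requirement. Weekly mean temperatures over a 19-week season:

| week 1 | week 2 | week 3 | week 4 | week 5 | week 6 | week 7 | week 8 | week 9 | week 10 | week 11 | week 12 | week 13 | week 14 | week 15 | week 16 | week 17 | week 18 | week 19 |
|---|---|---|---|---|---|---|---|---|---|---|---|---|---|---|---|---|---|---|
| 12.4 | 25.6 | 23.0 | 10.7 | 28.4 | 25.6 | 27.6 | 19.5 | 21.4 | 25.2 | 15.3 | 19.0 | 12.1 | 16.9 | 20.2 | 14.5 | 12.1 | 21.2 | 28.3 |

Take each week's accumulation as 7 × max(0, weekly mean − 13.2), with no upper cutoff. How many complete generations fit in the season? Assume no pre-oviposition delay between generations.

Weekly DD (7 × max(0, T̄ − 13.2)): 0.0, 86.8, 68.6, 0.0, 106.4, 86.8, 100.8, 44.1, 57.4, 84.0, 14.7, 40.6, 0.0, 25.9, 49.0, 9.1, 0.0, 56.0, 105.7.
Season total = 935.9 DD.
Complete generations = ⌊935.9 / 314⌋ = 2.

2 generations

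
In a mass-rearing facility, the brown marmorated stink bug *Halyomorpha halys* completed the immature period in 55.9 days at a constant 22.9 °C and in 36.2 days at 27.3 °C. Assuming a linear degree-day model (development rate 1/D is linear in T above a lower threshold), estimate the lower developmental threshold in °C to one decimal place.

14.8 °C

Equal thermal constants: D₁(T₁ − T_b) = D₂(T₂ − T_b).
55.9·(22.9 − T_b) = 36.2·(27.3 − T_b)
T_b = (55.9·22.9 − 36.2·27.3) / (55.9 − 36.2) = 291.85 / 19.7 = 14.815 °C ≈ 14.8 °C.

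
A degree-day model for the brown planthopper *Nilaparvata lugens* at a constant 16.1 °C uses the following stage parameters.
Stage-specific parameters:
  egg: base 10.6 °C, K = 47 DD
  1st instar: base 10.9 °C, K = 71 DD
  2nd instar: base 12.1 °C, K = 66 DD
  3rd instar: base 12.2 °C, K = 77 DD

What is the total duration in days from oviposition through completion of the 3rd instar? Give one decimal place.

egg: 47 / (16.1 − 10.6) = 47 / 5.5 = 8.545 d.
1st instar: 71 / (16.1 − 10.9) = 71 / 5.2 = 13.654 d.
2nd instar: 66 / (16.1 − 12.1) = 66 / 4.0 = 16.500 d.
3rd instar: 77 / (16.1 − 12.2) = 77 / 3.9 = 19.744 d.
Sum = 58.443 ≈ 58.4 days.

58.4 days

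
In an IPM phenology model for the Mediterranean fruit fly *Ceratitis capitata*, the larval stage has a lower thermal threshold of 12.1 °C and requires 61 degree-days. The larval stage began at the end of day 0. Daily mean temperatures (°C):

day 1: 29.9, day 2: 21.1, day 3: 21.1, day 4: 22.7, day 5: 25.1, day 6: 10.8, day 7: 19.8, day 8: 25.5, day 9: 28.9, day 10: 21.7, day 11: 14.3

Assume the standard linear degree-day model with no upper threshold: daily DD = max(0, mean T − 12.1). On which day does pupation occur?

Daily DD above 12.1 °C: 17.8, 9.0, 9.0, 10.6, 13.0, 0.0, 7.7, 13.4, 16.8, 9.6, 2.2.
Cumulative: 17.8, 26.8, 35.8, 46.4, 59.4, 59.4, 67.1, 80.5, 97.3, 106.9, 109.1.
The total first reaches 61 DD on day 7.

day 7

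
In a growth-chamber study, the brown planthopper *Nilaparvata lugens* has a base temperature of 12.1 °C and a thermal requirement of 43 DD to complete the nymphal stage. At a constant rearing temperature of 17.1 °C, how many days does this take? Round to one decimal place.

Daily accumulation = 17.1 − 12.1 = 5.0 DD/day.
Duration = 43 / 5.0 = 8.600 ≈ 8.6 days.

8.6 days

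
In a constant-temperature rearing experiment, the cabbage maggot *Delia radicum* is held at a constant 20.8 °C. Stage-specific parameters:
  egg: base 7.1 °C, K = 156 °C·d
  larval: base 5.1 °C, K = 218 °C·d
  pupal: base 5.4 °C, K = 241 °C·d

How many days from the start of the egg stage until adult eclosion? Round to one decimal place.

40.9 days

egg: 156 / (20.8 − 7.1) = 156 / 13.7 = 11.387 d.
larval: 218 / (20.8 − 5.1) = 218 / 15.7 = 13.885 d.
pupal: 241 / (20.8 − 5.4) = 241 / 15.4 = 15.649 d.
Sum = 40.922 ≈ 40.9 days.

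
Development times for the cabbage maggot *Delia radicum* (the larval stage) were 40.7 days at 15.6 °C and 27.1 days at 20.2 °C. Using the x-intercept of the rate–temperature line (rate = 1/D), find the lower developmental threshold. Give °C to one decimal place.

6.4 °C

Equal thermal constants: D₁(T₁ − T_b) = D₂(T₂ − T_b).
40.7·(15.6 − T_b) = 27.1·(20.2 − T_b)
T_b = (40.7·15.6 − 27.1·20.2) / (40.7 − 27.1) = 87.50 / 13.6 = 6.434 °C ≈ 6.4 °C.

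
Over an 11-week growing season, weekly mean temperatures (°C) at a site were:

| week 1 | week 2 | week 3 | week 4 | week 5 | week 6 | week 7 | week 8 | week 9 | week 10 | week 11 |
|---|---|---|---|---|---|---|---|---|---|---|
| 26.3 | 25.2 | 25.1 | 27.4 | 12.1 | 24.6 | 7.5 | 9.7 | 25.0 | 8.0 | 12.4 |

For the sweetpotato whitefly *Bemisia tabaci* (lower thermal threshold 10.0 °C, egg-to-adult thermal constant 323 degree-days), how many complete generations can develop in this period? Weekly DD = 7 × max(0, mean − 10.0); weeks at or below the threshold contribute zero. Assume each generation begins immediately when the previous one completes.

Weekly DD (7 × max(0, T̄ − 10.0)): 114.1, 106.4, 105.7, 121.8, 14.7, 102.2, 0.0, 0.0, 105.0, 0.0, 16.8.
Season total = 686.7 DD.
Complete generations = ⌊686.7 / 323⌋ = 2.

2 generations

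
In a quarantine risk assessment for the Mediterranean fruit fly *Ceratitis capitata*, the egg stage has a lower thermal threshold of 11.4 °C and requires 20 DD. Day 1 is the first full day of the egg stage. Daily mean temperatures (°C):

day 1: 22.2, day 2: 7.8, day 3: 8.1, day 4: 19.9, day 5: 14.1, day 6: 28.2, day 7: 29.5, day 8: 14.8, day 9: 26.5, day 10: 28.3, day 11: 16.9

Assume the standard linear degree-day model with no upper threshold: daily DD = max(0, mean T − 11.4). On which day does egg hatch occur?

Daily DD above 11.4 °C: 10.8, 0.0, 0.0, 8.5, 2.7, 16.8, 18.1, 3.4, 15.1, 16.9, 5.5.
Cumulative: 10.8, 10.8, 10.8, 19.3, 22.0, 38.8, 56.9, 60.3, 75.4, 92.3, 97.8.
The total first reaches 20 DD on day 5.

day 5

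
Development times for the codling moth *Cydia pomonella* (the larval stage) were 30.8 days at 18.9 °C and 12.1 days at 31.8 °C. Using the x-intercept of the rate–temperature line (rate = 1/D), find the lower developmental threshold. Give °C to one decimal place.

Linear rate model ⇒ the product D·(T − T_b) is constant across temperatures.
30.8·(18.9 − T_b) = 12.1·(31.8 − T_b)
T_b = (30.8·18.9 − 12.1·31.8) / (30.8 − 12.1) = 197.34 / 18.7 = 10.553 °C ≈ 10.6 °C.

10.6 °C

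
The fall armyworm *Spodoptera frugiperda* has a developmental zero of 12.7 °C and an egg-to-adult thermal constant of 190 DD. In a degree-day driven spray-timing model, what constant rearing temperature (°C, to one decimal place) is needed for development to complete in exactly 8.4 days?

35.3 °C

Required daily accumulation = 190 / 8.4 = 22.619 DD/day.
T = T_base + 22.619 = 12.7 + 22.619 = 35.319 ≈ 35.3 °C.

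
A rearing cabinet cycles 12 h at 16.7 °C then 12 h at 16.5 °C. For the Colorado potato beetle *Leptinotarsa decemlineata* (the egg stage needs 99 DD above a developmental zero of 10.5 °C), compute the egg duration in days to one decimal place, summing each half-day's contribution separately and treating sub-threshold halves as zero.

16.2 days

Day half: max(0, 16.7 − 10.5) × 0.5 = 6.2 × 0.5 = 3.10 DD.
Night half: max(0, 16.5 − 10.5) × 0.5 = 6.0 × 0.5 = 3.00 DD.
Per 24 h: 6.10 DD/day.
Duration = 99 / 6.10 = 16.230 ≈ 16.2 days.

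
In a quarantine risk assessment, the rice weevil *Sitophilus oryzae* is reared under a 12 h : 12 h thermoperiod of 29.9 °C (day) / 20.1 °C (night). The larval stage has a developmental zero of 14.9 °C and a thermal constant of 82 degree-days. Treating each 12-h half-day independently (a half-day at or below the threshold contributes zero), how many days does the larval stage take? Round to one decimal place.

8.1 days

Day half: max(0, 29.9 − 14.9) × 0.5 = 15.0 × 0.5 = 7.50 DD.
Night half: max(0, 20.1 − 14.9) × 0.5 = 5.2 × 0.5 = 2.60 DD.
Per 24 h: 10.10 DD/day.
Duration = 82 / 10.10 = 8.119 ≈ 8.1 days.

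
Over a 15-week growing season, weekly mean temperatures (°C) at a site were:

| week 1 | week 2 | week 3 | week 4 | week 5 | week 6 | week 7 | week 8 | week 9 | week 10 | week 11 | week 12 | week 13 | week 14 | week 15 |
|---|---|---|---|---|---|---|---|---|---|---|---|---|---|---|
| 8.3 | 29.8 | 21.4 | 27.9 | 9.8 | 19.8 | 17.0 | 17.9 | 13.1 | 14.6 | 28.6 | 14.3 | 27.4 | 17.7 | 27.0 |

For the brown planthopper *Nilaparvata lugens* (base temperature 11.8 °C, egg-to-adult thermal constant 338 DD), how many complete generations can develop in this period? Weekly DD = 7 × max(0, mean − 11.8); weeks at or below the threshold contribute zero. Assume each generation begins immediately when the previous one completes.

2 generations

Weekly DD (7 × max(0, T̄ − 11.8)): 0.0, 126.0, 67.2, 112.7, 0.0, 56.0, 36.4, 42.7, 9.1, 19.6, 117.6, 17.5, 109.2, 41.3, 106.4.
Season total = 861.7 DD.
Complete generations = ⌊861.7 / 338⌋ = 2.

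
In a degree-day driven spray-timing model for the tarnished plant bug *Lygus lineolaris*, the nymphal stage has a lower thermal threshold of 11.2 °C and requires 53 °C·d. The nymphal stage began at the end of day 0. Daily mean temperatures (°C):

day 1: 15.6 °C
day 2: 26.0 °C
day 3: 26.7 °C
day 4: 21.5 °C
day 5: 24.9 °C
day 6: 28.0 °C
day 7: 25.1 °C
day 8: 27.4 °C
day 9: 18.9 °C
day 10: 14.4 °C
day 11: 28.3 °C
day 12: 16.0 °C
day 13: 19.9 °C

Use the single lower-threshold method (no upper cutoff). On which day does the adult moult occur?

day 5

Daily DD above 11.2 °C: 4.4, 14.8, 15.5, 10.3, 13.7, 16.8, 13.9, 16.2, 7.7, 3.2, 17.1, 4.8, 8.7.
Cumulative: 4.4, 19.2, 34.7, 45.0, 58.7, 75.5, 89.4, 105.6, 113.3, 116.5, 133.6, 138.4, 147.1.
The total first reaches 53 DD on day 5.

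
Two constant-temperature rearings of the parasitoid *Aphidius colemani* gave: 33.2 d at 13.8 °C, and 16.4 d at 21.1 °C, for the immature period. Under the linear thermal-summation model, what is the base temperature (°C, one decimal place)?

Under the model K = D·(T − T_b), so D₁·(T₁ − T_b) = D₂·(T₂ − T_b).
33.2·(13.8 − T_b) = 16.4·(21.1 − T_b)
T_b = (33.2·13.8 − 16.4·21.1) / (33.2 − 16.4) = 112.12 / 16.8 = 6.674 °C ≈ 6.7 °C.

6.7 °C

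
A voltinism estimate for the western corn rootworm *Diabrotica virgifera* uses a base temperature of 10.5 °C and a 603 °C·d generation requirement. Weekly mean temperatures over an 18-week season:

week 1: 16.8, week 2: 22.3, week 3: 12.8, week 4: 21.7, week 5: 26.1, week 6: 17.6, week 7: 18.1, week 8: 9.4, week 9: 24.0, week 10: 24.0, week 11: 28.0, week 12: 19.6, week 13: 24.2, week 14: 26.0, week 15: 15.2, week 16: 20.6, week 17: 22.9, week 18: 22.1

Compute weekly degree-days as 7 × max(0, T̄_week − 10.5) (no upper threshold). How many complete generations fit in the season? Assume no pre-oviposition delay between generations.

Weekly DD (7 × max(0, T̄ − 10.5)): 44.1, 82.6, 16.1, 78.4, 109.2, 49.7, 53.2, 0.0, 94.5, 94.5, 122.5, 63.7, 95.9, 108.5, 32.9, 70.7, 86.8, 81.2.
Season total = 1284.5 DD.
Complete generations = ⌊1284.5 / 603⌋ = 2.

2 generations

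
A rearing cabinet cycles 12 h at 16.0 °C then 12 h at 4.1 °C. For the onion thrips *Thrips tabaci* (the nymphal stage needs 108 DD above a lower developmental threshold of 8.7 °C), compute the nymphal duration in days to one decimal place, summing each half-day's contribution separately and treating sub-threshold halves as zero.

Day half: max(0, 16.0 − 8.7) × 0.5 = 7.3 × 0.5 = 3.65 DD.
Night half: max(0, 4.1 − 8.7) × 0.5 = 0.0 × 0.5 = 0.00 DD.
Per 24 h: 3.65 DD/day.
Duration = 108 / 3.65 = 29.589 ≈ 29.6 days.

29.6 days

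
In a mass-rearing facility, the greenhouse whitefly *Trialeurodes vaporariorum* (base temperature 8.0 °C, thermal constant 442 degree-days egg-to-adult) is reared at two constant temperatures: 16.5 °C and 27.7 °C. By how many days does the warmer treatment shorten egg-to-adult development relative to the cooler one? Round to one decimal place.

At 16.5 °C: 442 / (16.5 − 8.0) = 442 / 8.5 = 52.000 d.
At 27.7 °C: 442 / (27.7 − 8.0) = 442 / 19.7 = 22.437 d.
Difference = |52.000 − 22.437| = 29.563 ≈ 29.6 days.

29.6 days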